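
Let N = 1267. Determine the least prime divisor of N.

7

1267 is odd.
Digit sum 16, not divisible by 3.
Ends in 7: not divisible by 5.
7: 1267 = 7·181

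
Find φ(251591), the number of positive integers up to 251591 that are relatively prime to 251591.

Factor: 251591 = 47 · 53 · 101.
φ(251591) = (47−1) · (53−1) · (101−1) = 46 · 52 · 100 = 239200.

239200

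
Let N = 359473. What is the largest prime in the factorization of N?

359473 = 61 · 5893
5893 = 71 · 83
83 is prime.
So 359473 = 61 · 71 · 83; the largest prime factor is 83.

83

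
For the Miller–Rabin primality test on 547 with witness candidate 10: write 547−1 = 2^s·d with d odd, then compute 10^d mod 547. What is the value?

1

547 − 1 = 546 = 2^1 · 273, so d = 273.
10^1 ≡ 10 (mod 547)
10^2 ≡ 10^2 = 100 ≡ 100 (mod 547)
10^4 ≡ 100^2 = 10000 ≡ 154 (mod 547)
10^8 ≡ 154^2 = 23716 ≡ 195 (mod 547)
10^16 ≡ 195^2 = 38025 ≡ 282 (mod 547)
10^32 ≡ 282^2 = 79524 ≡ 209 (mod 547)
10^64 ≡ 209^2 = 43681 ≡ 468 (mod 547)
10^128 ≡ 468^2 = 219024 ≡ 224 (mod 547)
10^256 ≡ 224^2 = 50176 ≡ 399 (mod 547)
273 = 256 + 16 + 1 in binary powers of 2.
So 10^273 ≡ 399 · 282 · 10 ≡ 1 (mod 547).
Since 10^d ≡ 1 (mod 547), base 10 does not prove 547 composite.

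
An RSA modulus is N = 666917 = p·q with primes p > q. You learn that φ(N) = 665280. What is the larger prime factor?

881

φ(n) = (p−1)(q−1) = n − (p+q) + 1, so p + q = 666917 − 665280 + 1 = 1638.
p and q are the roots of t² − 1638t + 666917 = 0.
Discriminant: 1638² − 4·666917 = 2683044 − 2667668 = 15376; √15376 = 124.
q = (1638 − 124)/2 = 757, p = (1638 + 124)/2 = 881.
Check: 757 · 881 = 666917.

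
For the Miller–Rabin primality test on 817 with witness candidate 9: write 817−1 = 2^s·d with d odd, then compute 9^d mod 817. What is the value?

809

817 − 1 = 816 = 2^4 · 51, so d = 51.
9^1 ≡ 9 (mod 817)
9^2 ≡ 9^2 = 81 ≡ 81 (mod 817)
9^4 ≡ 81^2 = 6561 ≡ 25 (mod 817)
9^8 ≡ 25^2 = 625 ≡ 625 (mod 817)
9^16 ≡ 625^2 = 390625 ≡ 99 (mod 817)
9^32 ≡ 99^2 = 9801 ≡ 814 (mod 817)
51 = 32 + 16 + 2 + 1 in binary powers of 2.
So 9^51 ≡ 814 · 99 · 81 · 9 ≡ 809 (mod 817).
Squaring chain: 809 → 64 → 11 → 121; never reaches −1, so base 9 is a Miller–Rabin witness that 817 is composite.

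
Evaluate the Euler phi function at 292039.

262200

Factor: 292039 = 11 · 139 · 191.
φ(292039) = (11−1) · (139−1) · (191−1) = 10 · 138 · 190 = 262200.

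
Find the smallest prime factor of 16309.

47

16309 is odd.
Digit sum 19, not divisible by 3.
Ends in 9: not divisible by 5.
7: 16309 = 7·2329 + 6
11: 16309 = 11·1482 + 7
13: 16309 = 13·1254 + 7
17: 16309 = 17·959 + 6
19: 16309 = 19·858 + 7
23: 16309 = 23·709 + 2
29: 16309 = 29·562 + 11
31: 16309 = 31·526 + 3
37: 16309 = 37·440 + 29
41: 16309 = 41·397 + 32
43: 16309 = 43·379 + 12
47: 16309 = 47·347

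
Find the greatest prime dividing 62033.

89

62033 = 17 · 3649
3649 = 41 · 89
89 is prime.
So 62033 = 17 · 41 · 89; the largest prime factor is 89.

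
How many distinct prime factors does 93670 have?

93670 = 2 · 46835
46835 = 5 · 9367
9367 = 17 · 551
551 = 19 · 29
93670 = 2 · 5 · 17 · 19 · 29, which has 5 distinct prime factors.

5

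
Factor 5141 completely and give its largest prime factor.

97

5141 = 53 · 97
97 is prime.
So 5141 = 53 · 97; the largest prime factor is 97.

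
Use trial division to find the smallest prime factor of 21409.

21409 is odd.
Digit sum 16, not divisible by 3.
Ends in 9: not divisible by 5.
7: 21409 = 7·3058 + 3
11: 21409 = 11·1946 + 3
13: 21409 = 13·1646 + 11
17: 21409 = 17·1259 + 6
19: 21409 = 19·1126 + 15
23: 21409 = 23·930 + 19
29: 21409 = 29·738 + 7
31: 21409 = 31·690 + 19
37: 21409 = 37·578 + 23
41: 21409 = 41·522 + 7
43: 21409 = 43·497 + 38
47: 21409 = 47·455 + 24
53: 21409 = 53·403 + 50
59: 21409 = 59·362 + 51
61: 21409 = 61·350 + 59
67: 21409 = 67·319 + 36
71: 21409 = 71·301 + 38
73: 21409 = 73·293 + 20
79: 21409 = 79·271

79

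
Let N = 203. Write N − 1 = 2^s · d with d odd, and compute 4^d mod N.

203 − 1 = 202 = 2^1 · 101, so d = 101.
4^1 ≡ 4 (mod 203)
4^2 ≡ 4^2 = 16 ≡ 16 (mod 203)
4^4 ≡ 16^2 = 256 ≡ 53 (mod 203)
4^8 ≡ 53^2 = 2809 ≡ 170 (mod 203)
4^16 ≡ 170^2 = 28900 ≡ 74 (mod 203)
4^32 ≡ 74^2 = 5476 ≡ 198 (mod 203)
4^64 ≡ 198^2 = 39204 ≡ 25 (mod 203)
101 = 64 + 32 + 4 + 1 in binary powers of 2.
So 4^101 ≡ 25 · 198 · 53 · 4 ≡ 93 (mod 203).
Squaring chain: 93; never reaches −1, so base 4 is a Miller–Rabin witness that 203 is composite.

93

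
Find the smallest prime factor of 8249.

73

8249 is odd.
Digit sum 23, not divisible by 3.
Ends in 9: not divisible by 5.
7: 8249 = 7·1178 + 3
11: 8249 = 11·749 + 10
13: 8249 = 13·634 + 7
17: 8249 = 17·485 + 4
19: 8249 = 19·434 + 3
23: 8249 = 23·358 + 15
29: 8249 = 29·284 + 13
31: 8249 = 31·266 + 3
37: 8249 = 37·222 + 35
41: 8249 = 41·201 + 8
43: 8249 = 43·191 + 36
47: 8249 = 47·175 + 24
53: 8249 = 53·155 + 34
59: 8249 = 59·139 + 48
61: 8249 = 61·135 + 14
67: 8249 = 67·123 + 8
71: 8249 = 71·116 + 13
73: 8249 = 73·113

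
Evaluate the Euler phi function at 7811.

Factor: 7811 = 73 · 107.
φ(7811) = (73−1) · (107−1) = 72 · 106 = 7632.

7632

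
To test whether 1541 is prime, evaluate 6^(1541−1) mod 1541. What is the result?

1243

6^1 ≡ 6 (mod 1541)
6^2 ≡ 6^2 = 36 ≡ 36 (mod 1541)
6^4 ≡ 36^2 = 1296 ≡ 1296 (mod 1541)
6^8 ≡ 1296^2 = 1679616 ≡ 1467 (mod 1541)
6^16 ≡ 1467^2 = 2152089 ≡ 853 (mod 1541)
6^32 ≡ 853^2 = 727609 ≡ 257 (mod 1541)
6^64 ≡ 257^2 = 66049 ≡ 1327 (mod 1541)
6^128 ≡ 1327^2 = 1760929 ≡ 1107 (mod 1541)
6^256 ≡ 1107^2 = 1225449 ≡ 354 (mod 1541)
6^512 ≡ 354^2 = 125316 ≡ 495 (mod 1541)
6^1024 ≡ 495^2 = 245025 ≡ 6 (mod 1541)
1540 = 1024 + 512 + 4 in binary powers of 2.
So 6^1540 ≡ 6 · 495 · 1296 ≡ 1243 (mod 1541).
Since 1243 ≠ 1, base 6 is a Fermat witness: 1541 is composite.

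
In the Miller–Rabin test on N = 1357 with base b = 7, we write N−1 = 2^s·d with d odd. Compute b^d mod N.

84

1357 − 1 = 1356 = 2^2 · 339, so d = 339.
7^1 ≡ 7 (mod 1357)
7^2 ≡ 7^2 = 49 ≡ 49 (mod 1357)
7^4 ≡ 49^2 = 2401 ≡ 1044 (mod 1357)
7^8 ≡ 1044^2 = 1089936 ≡ 265 (mod 1357)
7^16 ≡ 265^2 = 70225 ≡ 1018 (mod 1357)
7^32 ≡ 1018^2 = 1036324 ≡ 933 (mod 1357)
7^64 ≡ 933^2 = 870489 ≡ 652 (mod 1357)
7^128 ≡ 652^2 = 425104 ≡ 363 (mod 1357)
7^256 ≡ 363^2 = 131769 ≡ 140 (mod 1357)
339 = 256 + 64 + 16 + 2 + 1 in binary powers of 2.
So 7^339 ≡ 140 · 652 · 1018 · 49 · 7 ≡ 84 (mod 1357).
Squaring chain: 84 → 271; never reaches −1, so base 7 is a Miller–Rabin witness that 1357 is composite.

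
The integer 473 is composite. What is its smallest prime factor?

11

473 is odd.
Digit sum 14, not divisible by 3.
Ends in 3: not divisible by 5.
7: 473 = 7·67 + 4
11: 473 = 11·43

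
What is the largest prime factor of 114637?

67

114637 = 29 · 3953
3953 = 59 · 67
67 is prime.
So 114637 = 29 · 59 · 67; the largest prime factor is 67.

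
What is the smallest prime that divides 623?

7

623 is odd.
Digit sum 11, not divisible by 3.
Ends in 3: not divisible by 5.
7: 623 = 7·89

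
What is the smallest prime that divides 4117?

4117 is odd.
Digit sum 13, not divisible by 3.
Ends in 7: not divisible by 5.
7: 4117 = 7·588 + 1
11: 4117 = 11·374 + 3
13: 4117 = 13·316 + 9
17: 4117 = 17·242 + 3
19: 4117 = 19·216 + 13
23: 4117 = 23·179

23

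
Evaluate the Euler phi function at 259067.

244800

Factor: 259067 = 31 · 61 · 137.
φ(259067) = (31−1) · (61−1) · (137−1) = 30 · 60 · 136 = 244800.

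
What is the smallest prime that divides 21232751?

79

21232751 is odd.
Digit sum 23, not divisible by 3.
Ends in 1: not divisible by 5.
7: 21232751 = 7·3033250 + 1
11: 21232751 = 11·1930250 + 1
13: 21232751 = 13·1633288 + 7
17: 21232751 = 17·1248985 + 6
19: 21232751 = 19·1117513 + 4
23: 21232751 = 23·923163 + 2
29: 21232751 = 29·732163 + 24
31: 21232751 = 31·684927 + 14
37: 21232751 = 37·573858 + 5
41: 21232751 = 41·517871 + 40
43: 21232751 = 43·493784 + 39
47: 21232751 = 47·451760 + 31
53: 21232751 = 53·400617 + 50
59: 21232751 = 59·359877 + 8
61: 21232751 = 61·348077 + 54
67: 21232751 = 67·316906 + 49
71: 21232751 = 71·299052 + 59
73: 21232751 = 73·290859 + 44
79: 21232751 = 79·268769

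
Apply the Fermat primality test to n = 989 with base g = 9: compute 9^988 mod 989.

439

9^1 ≡ 9 (mod 989)
9^2 ≡ 9^2 = 81 ≡ 81 (mod 989)
9^4 ≡ 81^2 = 6561 ≡ 627 (mod 989)
9^8 ≡ 627^2 = 393129 ≡ 496 (mod 989)
9^16 ≡ 496^2 = 246016 ≡ 744 (mod 989)
9^32 ≡ 744^2 = 553536 ≡ 685 (mod 989)
9^64 ≡ 685^2 = 469225 ≡ 439 (mod 989)
9^128 ≡ 439^2 = 192721 ≡ 855 (mod 989)
9^256 ≡ 855^2 = 731025 ≡ 154 (mod 989)
9^512 ≡ 154^2 = 23716 ≡ 969 (mod 989)
988 = 512 + 256 + 128 + 64 + 16 + 8 + 4 in binary powers of 2.
So 9^988 ≡ 969 · 154 · 855 · 439 · 744 · 496 · 627 ≡ 439 (mod 989).
Since 439 ≠ 1, base 9 is a Fermat witness: 989 is composite.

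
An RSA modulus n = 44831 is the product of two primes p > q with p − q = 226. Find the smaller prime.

Since p = q + 226, we have 44831 = q(q + 226), so q² + 226q − 44831 = 0.
Discriminant: 226² + 4·44831 = 51076 + 179324 = 230400; √230400 = 480.
q = (−226 + 480)/2 = 127, and p = q + 226 = 353.
Check: 127 · 353 = 44831.

127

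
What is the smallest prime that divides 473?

473 is odd.
Digit sum 14, not divisible by 3.
Ends in 3: not divisible by 5.
7: 473 = 7·67 + 4
11: 473 = 11·43

11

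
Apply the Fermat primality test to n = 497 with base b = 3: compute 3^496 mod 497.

445

3^1 ≡ 3 (mod 497)
3^2 ≡ 3^2 = 9 ≡ 9 (mod 497)
3^4 ≡ 9^2 = 81 ≡ 81 (mod 497)
3^8 ≡ 81^2 = 6561 ≡ 100 (mod 497)
3^16 ≡ 100^2 = 10000 ≡ 60 (mod 497)
3^32 ≡ 60^2 = 3600 ≡ 121 (mod 497)
3^64 ≡ 121^2 = 14641 ≡ 228 (mod 497)
3^128 ≡ 228^2 = 51984 ≡ 296 (mod 497)
3^256 ≡ 296^2 = 87616 ≡ 144 (mod 497)
496 = 256 + 128 + 64 + 32 + 16 in binary powers of 2.
So 3^496 ≡ 144 · 296 · 228 · 121 · 60 ≡ 445 (mod 497).
Since 445 ≠ 1, base 3 is a Fermat witness: 497 is composite.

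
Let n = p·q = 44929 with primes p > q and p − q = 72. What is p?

Since p = q + 72, we have 44929 = q(q + 72), so q² + 72q − 44929 = 0.
Discriminant: 72² + 4·44929 = 5184 + 179716 = 184900; √184900 = 430.
q = (−72 + 430)/2 = 179, and p = q + 72 = 251.
Check: 179 · 251 = 44929.

251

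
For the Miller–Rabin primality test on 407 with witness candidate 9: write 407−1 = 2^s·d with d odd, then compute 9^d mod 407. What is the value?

256

407 − 1 = 406 = 2^1 · 203, so d = 203.
9^1 ≡ 9 (mod 407)
9^2 ≡ 9^2 = 81 ≡ 81 (mod 407)
9^4 ≡ 81^2 = 6561 ≡ 49 (mod 407)
9^8 ≡ 49^2 = 2401 ≡ 366 (mod 407)
9^16 ≡ 366^2 = 133956 ≡ 53 (mod 407)
9^32 ≡ 53^2 = 2809 ≡ 367 (mod 407)
9^64 ≡ 367^2 = 134689 ≡ 379 (mod 407)
9^128 ≡ 379^2 = 143641 ≡ 377 (mod 407)
203 = 128 + 64 + 8 + 2 + 1 in binary powers of 2.
So 9^203 ≡ 377 · 379 · 366 · 81 · 9 ≡ 256 (mod 407).
Squaring chain: 256; never reaches −1, so base 9 is a Miller–Rabin witness that 407 is composite.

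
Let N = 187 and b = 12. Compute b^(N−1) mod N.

111

12^1 ≡ 12 (mod 187)
12^2 ≡ 12^2 = 144 ≡ 144 (mod 187)
12^4 ≡ 144^2 = 20736 ≡ 166 (mod 187)
12^8 ≡ 166^2 = 27556 ≡ 67 (mod 187)
12^16 ≡ 67^2 = 4489 ≡ 1 (mod 187)
12^32 ≡ 1^2 = 1 ≡ 1 (mod 187)
12^64 ≡ 1^2 = 1 ≡ 1 (mod 187)
12^128 ≡ 1^2 = 1 ≡ 1 (mod 187)
186 = 128 + 32 + 16 + 8 + 2 in binary powers of 2.
So 12^186 ≡ 1 · 1 · 1 · 67 · 144 ≡ 111 (mod 187).
Since 111 ≠ 1, base 12 is a Fermat witness: 187 is composite.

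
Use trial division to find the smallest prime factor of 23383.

23383 is odd.
Digit sum 19, not divisible by 3.
Ends in 3: not divisible by 5.
7: 23383 = 7·3340 + 3
11: 23383 = 11·2125 + 8
13: 23383 = 13·1798 + 9
17: 23383 = 17·1375 + 8
19: 23383 = 19·1230 + 13
23: 23383 = 23·1016 + 15
29: 23383 = 29·806 + 9
31: 23383 = 31·754 + 9
37: 23383 = 37·631 + 36
41: 23383 = 41·570 + 13
43: 23383 = 43·543 + 34
47: 23383 = 47·497 + 24
53: 23383 = 53·441 + 10
59: 23383 = 59·396 + 19
61: 23383 = 61·383 + 20
67: 23383 = 67·349

67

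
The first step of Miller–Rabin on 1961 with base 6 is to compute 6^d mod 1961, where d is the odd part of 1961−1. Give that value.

1961 − 1 = 1960 = 2^3 · 245, so d = 245.
6^1 ≡ 6 (mod 1961)
6^2 ≡ 6^2 = 36 ≡ 36 (mod 1961)
6^4 ≡ 36^2 = 1296 ≡ 1296 (mod 1961)
6^8 ≡ 1296^2 = 1679616 ≡ 1000 (mod 1961)
6^16 ≡ 1000^2 = 1000000 ≡ 1851 (mod 1961)
6^32 ≡ 1851^2 = 3426201 ≡ 334 (mod 1961)
6^64 ≡ 334^2 = 111556 ≡ 1740 (mod 1961)
6^128 ≡ 1740^2 = 3027600 ≡ 1777 (mod 1961)
245 = 128 + 64 + 32 + 16 + 4 + 1 in binary powers of 2.
So 6^245 ≡ 1777 · 1740 · 334 · 1851 · 1296 · 6 ≡ 820 (mod 1961).
Squaring chain: 820 → 1738 → 704; never reaches −1, so base 6 is a Miller–Rabin witness that 1961 is composite.

820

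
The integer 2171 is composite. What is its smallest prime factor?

2171 is odd.
Digit sum 11, not divisible by 3.
Ends in 1: not divisible by 5.
7: 2171 = 7·310 + 1
11: 2171 = 11·197 + 4
13: 2171 = 13·167

13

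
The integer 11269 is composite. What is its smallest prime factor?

11269 is odd.
Digit sum 19, not divisible by 3.
Ends in 9: not divisible by 5.
7: 11269 = 7·1609 + 6
11: 11269 = 11·1024 + 5
13: 11269 = 13·866 + 11
17: 11269 = 17·662 + 15
19: 11269 = 19·593 + 2
23: 11269 = 23·489 + 22
29: 11269 = 29·388 + 17
31: 11269 = 31·363 + 16
37: 11269 = 37·304 + 21
41: 11269 = 41·274 + 35
43: 11269 = 43·262 + 3
47: 11269 = 47·239 + 36
53: 11269 = 53·212 + 33
59: 11269 = 59·191

59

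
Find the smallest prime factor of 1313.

1313 is odd.
Digit sum 8, not divisible by 3.
Ends in 3: not divisible by 5.
7: 1313 = 7·187 + 4
11: 1313 = 11·119 + 4
13: 1313 = 13·101

13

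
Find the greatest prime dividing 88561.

88561 = 11 · 8051
8051 = 83 · 97
97 is prime.
So 88561 = 11 · 83 · 97; the largest prime factor is 97.

97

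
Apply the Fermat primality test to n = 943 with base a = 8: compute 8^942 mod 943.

8^1 ≡ 8 (mod 943)
8^2 ≡ 8^2 = 64 ≡ 64 (mod 943)
8^4 ≡ 64^2 = 4096 ≡ 324 (mod 943)
8^8 ≡ 324^2 = 104976 ≡ 303 (mod 943)
8^16 ≡ 303^2 = 91809 ≡ 338 (mod 943)
8^32 ≡ 338^2 = 114244 ≡ 141 (mod 943)
8^64 ≡ 141^2 = 19881 ≡ 78 (mod 943)
8^128 ≡ 78^2 = 6084 ≡ 426 (mod 943)
8^256 ≡ 426^2 = 181476 ≡ 420 (mod 943)
8^512 ≡ 420^2 = 176400 ≡ 59 (mod 943)
942 = 512 + 256 + 128 + 32 + 8 + 4 + 2 in binary powers of 2.
So 8^942 ≡ 59 · 420 · 426 · 141 · 303 · 324 · 64 ≡ 679 (mod 943).
Since 679 ≠ 1, base 8 is a Fermat witness: 943 is composite.

679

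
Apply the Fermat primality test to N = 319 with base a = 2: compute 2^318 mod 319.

2^1 ≡ 2 (mod 319)
2^2 ≡ 2^2 = 4 ≡ 4 (mod 319)
2^4 ≡ 4^2 = 16 ≡ 16 (mod 319)
2^8 ≡ 16^2 = 256 ≡ 256 (mod 319)
2^16 ≡ 256^2 = 65536 ≡ 141 (mod 319)
2^32 ≡ 141^2 = 19881 ≡ 103 (mod 319)
2^64 ≡ 103^2 = 10609 ≡ 82 (mod 319)
2^128 ≡ 82^2 = 6724 ≡ 25 (mod 319)
2^256 ≡ 25^2 = 625 ≡ 306 (mod 319)
318 = 256 + 32 + 16 + 8 + 4 + 2 in binary powers of 2.
So 2^318 ≡ 306 · 103 · 141 · 256 · 16 · 4 ≡ 212 (mod 319).
Since 212 ≠ 1, base 2 is a Fermat witness: 319 is composite.

212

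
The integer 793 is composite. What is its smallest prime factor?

13

793 is odd.
Digit sum 19, not divisible by 3.
Ends in 3: not divisible by 5.
7: 793 = 7·113 + 2
11: 793 = 11·72 + 1
13: 793 = 13·61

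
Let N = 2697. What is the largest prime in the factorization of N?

31

2697 = 3 · 899
899 = 29 · 31
31 is prime.
So 2697 = 3 · 29 · 31; the largest prime factor is 31.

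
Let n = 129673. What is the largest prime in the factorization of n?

89

129673 = 31 · 4183
4183 = 47 · 89
89 is prime.
So 129673 = 31 · 47 · 89; the largest prime factor is 89.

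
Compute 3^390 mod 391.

151

3^1 ≡ 3 (mod 391)
3^2 ≡ 3^2 = 9 ≡ 9 (mod 391)
3^4 ≡ 9^2 = 81 ≡ 81 (mod 391)
3^8 ≡ 81^2 = 6561 ≡ 305 (mod 391)
3^16 ≡ 305^2 = 93025 ≡ 358 (mod 391)
3^32 ≡ 358^2 = 128164 ≡ 307 (mod 391)
3^64 ≡ 307^2 = 94249 ≡ 18 (mod 391)
3^128 ≡ 18^2 = 324 ≡ 324 (mod 391)
3^256 ≡ 324^2 = 104976 ≡ 188 (mod 391)
390 = 256 + 128 + 4 + 2 in binary powers of 2.
So 3^390 ≡ 188 · 324 · 81 · 9 ≡ 151 (mod 391).
Since 151 ≠ 1, base 3 is a Fermat witness: 391 is composite.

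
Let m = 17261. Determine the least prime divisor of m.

41

17261 is odd.
Digit sum 17, not divisible by 3.
Ends in 1: not divisible by 5.
7: 17261 = 7·2465 + 6
11: 17261 = 11·1569 + 2
13: 17261 = 13·1327 + 10
17: 17261 = 17·1015 + 6
19: 17261 = 19·908 + 9
23: 17261 = 23·750 + 11
29: 17261 = 29·595 + 6
31: 17261 = 31·556 + 25
37: 17261 = 37·466 + 19
41: 17261 = 41·421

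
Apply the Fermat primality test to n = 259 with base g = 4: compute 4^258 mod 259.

4^1 ≡ 4 (mod 259)
4^2 ≡ 4^2 = 16 ≡ 16 (mod 259)
4^4 ≡ 16^2 = 256 ≡ 256 (mod 259)
4^8 ≡ 256^2 = 65536 ≡ 9 (mod 259)
4^16 ≡ 9^2 = 81 ≡ 81 (mod 259)
4^32 ≡ 81^2 = 6561 ≡ 86 (mod 259)
4^64 ≡ 86^2 = 7396 ≡ 144 (mod 259)
4^128 ≡ 144^2 = 20736 ≡ 16 (mod 259)
4^256 ≡ 16^2 = 256 ≡ 256 (mod 259)
258 = 256 + 2 in binary powers of 2.
So 4^258 ≡ 256 · 16 ≡ 211 (mod 259).
Since 211 ≠ 1, base 4 is a Fermat witness: 259 is composite.

211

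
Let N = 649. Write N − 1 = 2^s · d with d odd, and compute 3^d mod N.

399

649 − 1 = 648 = 2^3 · 81, so d = 81.
3^1 ≡ 3 (mod 649)
3^2 ≡ 3^2 = 9 ≡ 9 (mod 649)
3^4 ≡ 9^2 = 81 ≡ 81 (mod 649)
3^8 ≡ 81^2 = 6561 ≡ 71 (mod 649)
3^16 ≡ 71^2 = 5041 ≡ 498 (mod 649)
3^32 ≡ 498^2 = 248004 ≡ 86 (mod 649)
3^64 ≡ 86^2 = 7396 ≡ 257 (mod 649)
81 = 64 + 16 + 1 in binary powers of 2.
So 3^81 ≡ 257 · 498 · 3 ≡ 399 (mod 649).
Squaring chain: 399 → 196 → 125; never reaches −1, so base 3 is a Miller–Rabin witness that 649 is composite.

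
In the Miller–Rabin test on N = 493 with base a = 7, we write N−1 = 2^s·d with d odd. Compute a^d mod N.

493 − 1 = 492 = 2^2 · 123, so d = 123.
7^1 ≡ 7 (mod 493)
7^2 ≡ 7^2 = 49 ≡ 49 (mod 493)
7^4 ≡ 49^2 = 2401 ≡ 429 (mod 493)
7^8 ≡ 429^2 = 184041 ≡ 152 (mod 493)
7^16 ≡ 152^2 = 23104 ≡ 426 (mod 493)
7^32 ≡ 426^2 = 181476 ≡ 52 (mod 493)
7^64 ≡ 52^2 = 2704 ≡ 239 (mod 493)
123 = 64 + 32 + 16 + 8 + 2 + 1 in binary powers of 2.
So 7^123 ≡ 239 · 52 · 426 · 152 · 49 · 7 ≡ 371 (mod 493).
Squaring chain: 371 → 94; never reaches −1, so base 7 is a Miller–Rabin witness that 493 is composite.

371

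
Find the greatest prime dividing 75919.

75919 = 31 · 2449
2449 = 31 · 79
79 is prime.
So 75919 = 31^2 · 79; the largest prime factor is 79.

79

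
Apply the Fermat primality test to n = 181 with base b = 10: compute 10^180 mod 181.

10^1 ≡ 10 (mod 181)
10^2 ≡ 10^2 = 100 ≡ 100 (mod 181)
10^4 ≡ 100^2 = 10000 ≡ 45 (mod 181)
10^8 ≡ 45^2 = 2025 ≡ 34 (mod 181)
10^16 ≡ 34^2 = 1156 ≡ 70 (mod 181)
10^32 ≡ 70^2 = 4900 ≡ 13 (mod 181)
10^64 ≡ 13^2 = 169 ≡ 169 (mod 181)
10^128 ≡ 169^2 = 28561 ≡ 144 (mod 181)
180 = 128 + 32 + 16 + 4 in binary powers of 2.
So 10^180 ≡ 144 · 13 · 70 · 45 ≡ 1 (mod 181).
Since the result is 1, base 10 gives no evidence that 181 is composite.

1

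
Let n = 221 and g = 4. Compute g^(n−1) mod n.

35

4^1 ≡ 4 (mod 221)
4^2 ≡ 4^2 = 16 ≡ 16 (mod 221)
4^4 ≡ 16^2 = 256 ≡ 35 (mod 221)
4^8 ≡ 35^2 = 1225 ≡ 120 (mod 221)
4^16 ≡ 120^2 = 14400 ≡ 35 (mod 221)
4^32 ≡ 35^2 = 1225 ≡ 120 (mod 221)
4^64 ≡ 120^2 = 14400 ≡ 35 (mod 221)
4^128 ≡ 35^2 = 1225 ≡ 120 (mod 221)
220 = 128 + 64 + 16 + 8 + 4 in binary powers of 2.
So 4^220 ≡ 120 · 35 · 35 · 120 · 35 ≡ 35 (mod 221).
Since 35 ≠ 1, base 4 is a Fermat witness: 221 is composite.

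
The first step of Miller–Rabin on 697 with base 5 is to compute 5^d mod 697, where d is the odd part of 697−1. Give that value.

61

697 − 1 = 696 = 2^3 · 87, so d = 87.
5^1 ≡ 5 (mod 697)
5^2 ≡ 5^2 = 25 ≡ 25 (mod 697)
5^4 ≡ 25^2 = 625 ≡ 625 (mod 697)
5^8 ≡ 625^2 = 390625 ≡ 305 (mod 697)
5^16 ≡ 305^2 = 93025 ≡ 324 (mod 697)
5^32 ≡ 324^2 = 104976 ≡ 426 (mod 697)
5^64 ≡ 426^2 = 181476 ≡ 256 (mod 697)
87 = 64 + 16 + 4 + 2 + 1 in binary powers of 2.
So 5^87 ≡ 256 · 324 · 625 · 25 · 5 ≡ 61 (mod 697).
Squaring chain: 61 → 236 → 633; never reaches −1, so base 5 is a Miller–Rabin witness that 697 is composite.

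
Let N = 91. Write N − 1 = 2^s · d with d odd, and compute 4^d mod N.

91 − 1 = 90 = 2^1 · 45, so d = 45.
4^1 ≡ 4 (mod 91)
4^2 ≡ 4^2 = 16 ≡ 16 (mod 91)
4^4 ≡ 16^2 = 256 ≡ 74 (mod 91)
4^8 ≡ 74^2 = 5476 ≡ 16 (mod 91)
4^16 ≡ 16^2 = 256 ≡ 74 (mod 91)
4^32 ≡ 74^2 = 5476 ≡ 16 (mod 91)
45 = 32 + 8 + 4 + 1 in binary powers of 2.
So 4^45 ≡ 16 · 16 · 74 · 4 ≡ 64 (mod 91).
Squaring chain: 64; never reaches −1, so base 4 is a Miller–Rabin witness that 91 is composite.

64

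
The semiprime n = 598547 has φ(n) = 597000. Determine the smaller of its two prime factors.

φ(n) = (p−1)(q−1) = n − (p+q) + 1, so p + q = 598547 − 597000 + 1 = 1548.
p and q are the roots of t² − 1548t + 598547 = 0.
Discriminant: 1548² − 4·598547 = 2396304 − 2394188 = 2116; √2116 = 46.
q = (1548 − 46)/2 = 751, p = (1548 + 46)/2 = 797.
Check: 751 · 797 = 598547.

751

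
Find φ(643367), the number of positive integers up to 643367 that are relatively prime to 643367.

617760

Factor: 643367 = 53 · 61 · 199.
φ(643367) = (53−1) · (61−1) · (199−1) = 52 · 60 · 198 = 617760.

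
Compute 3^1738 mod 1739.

3^1 ≡ 3 (mod 1739)
3^2 ≡ 3^2 = 9 ≡ 9 (mod 1739)
3^4 ≡ 9^2 = 81 ≡ 81 (mod 1739)
3^8 ≡ 81^2 = 6561 ≡ 1344 (mod 1739)
3^16 ≡ 1344^2 = 1806336 ≡ 1254 (mod 1739)
3^32 ≡ 1254^2 = 1572516 ≡ 460 (mod 1739)
3^64 ≡ 460^2 = 211600 ≡ 1181 (mod 1739)
3^128 ≡ 1181^2 = 1394761 ≡ 83 (mod 1739)
3^256 ≡ 83^2 = 6889 ≡ 1672 (mod 1739)
3^512 ≡ 1672^2 = 2795584 ≡ 1011 (mod 1739)
3^1024 ≡ 1011^2 = 1022121 ≡ 1328 (mod 1739)
1738 = 1024 + 512 + 128 + 64 + 8 + 2 in binary powers of 2.
So 3^1738 ≡ 1328 · 1011 · 83 · 1181 · 1344 · 9 ≡ 1070 (mod 1739).
Since 1070 ≠ 1, base 3 is a Fermat witness: 1739 is composite.

1070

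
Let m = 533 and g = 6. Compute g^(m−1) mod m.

6^1 ≡ 6 (mod 533)
6^2 ≡ 6^2 = 36 ≡ 36 (mod 533)
6^4 ≡ 36^2 = 1296 ≡ 230 (mod 533)
6^8 ≡ 230^2 = 52900 ≡ 133 (mod 533)
6^16 ≡ 133^2 = 17689 ≡ 100 (mod 533)
6^32 ≡ 100^2 = 10000 ≡ 406 (mod 533)
6^64 ≡ 406^2 = 164836 ≡ 139 (mod 533)
6^128 ≡ 139^2 = 19321 ≡ 133 (mod 533)
6^256 ≡ 133^2 = 17689 ≡ 100 (mod 533)
6^512 ≡ 100^2 = 10000 ≡ 406 (mod 533)
532 = 512 + 16 + 4 in binary powers of 2.
So 6^532 ≡ 406 · 100 · 230 ≡ 373 (mod 533).
Since 373 ≠ 1, base 6 is a Fermat witness: 533 is composite.

373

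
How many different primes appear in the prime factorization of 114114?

114114 = 2 · 57057
57057 = 3 · 19019
19019 = 7 · 2717
2717 = 11 · 247
247 = 13 · 19
114114 = 2 · 3 · 7 · 11 · 13 · 19, which has 6 distinct prime factors.

6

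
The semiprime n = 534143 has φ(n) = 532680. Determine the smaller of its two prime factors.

φ(n) = (p−1)(q−1) = n − (p+q) + 1, so p + q = 534143 − 532680 + 1 = 1464.
p and q are the roots of t² − 1464t + 534143 = 0.
Discriminant: 1464² − 4·534143 = 2143296 − 2136572 = 6724; √6724 = 82.
q = (1464 − 82)/2 = 691, p = (1464 + 82)/2 = 773.
Check: 691 · 773 = 534143.

691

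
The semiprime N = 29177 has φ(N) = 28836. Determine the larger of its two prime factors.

179

φ(n) = (p−1)(q−1) = n − (p+q) + 1, so p + q = 29177 − 28836 + 1 = 342.
p and q are the roots of t² − 342t + 29177 = 0.
Discriminant: 342² − 4·29177 = 116964 − 116708 = 256; √256 = 16.
q = (342 − 16)/2 = 163, p = (342 + 16)/2 = 179.
Check: 163 · 179 = 29177.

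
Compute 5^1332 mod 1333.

838

5^1 ≡ 5 (mod 1333)
5^2 ≡ 5^2 = 25 ≡ 25 (mod 1333)
5^4 ≡ 25^2 = 625 ≡ 625 (mod 1333)
5^8 ≡ 625^2 = 390625 ≡ 56 (mod 1333)
5^16 ≡ 56^2 = 3136 ≡ 470 (mod 1333)
5^32 ≡ 470^2 = 220900 ≡ 955 (mod 1333)
5^64 ≡ 955^2 = 912025 ≡ 253 (mod 1333)
5^128 ≡ 253^2 = 64009 ≡ 25 (mod 1333)
5^256 ≡ 25^2 = 625 ≡ 625 (mod 1333)
5^512 ≡ 625^2 = 390625 ≡ 56 (mod 1333)
5^1024 ≡ 56^2 = 3136 ≡ 470 (mod 1333)
1332 = 1024 + 256 + 32 + 16 + 4 in binary powers of 2.
So 5^1332 ≡ 470 · 625 · 955 · 470 · 625 ≡ 838 (mod 1333).
Since 838 ≠ 1, base 5 is a Fermat witness: 1333 is composite.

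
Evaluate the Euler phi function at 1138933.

1103520

Factor: 1138933 = 67 · 89 · 191.
φ(1138933) = (67−1) · (89−1) · (191−1) = 66 · 88 · 190 = 1103520.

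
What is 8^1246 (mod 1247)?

8^1 ≡ 8 (mod 1247)
8^2 ≡ 8^2 = 64 ≡ 64 (mod 1247)
8^4 ≡ 64^2 = 4096 ≡ 355 (mod 1247)
8^8 ≡ 355^2 = 126025 ≡ 78 (mod 1247)
8^16 ≡ 78^2 = 6084 ≡ 1096 (mod 1247)
8^32 ≡ 1096^2 = 1201216 ≡ 355 (mod 1247)
8^64 ≡ 355^2 = 126025 ≡ 78 (mod 1247)
8^128 ≡ 78^2 = 6084 ≡ 1096 (mod 1247)
8^256 ≡ 1096^2 = 1201216 ≡ 355 (mod 1247)
8^512 ≡ 355^2 = 126025 ≡ 78 (mod 1247)
8^1024 ≡ 78^2 = 6084 ≡ 1096 (mod 1247)
1246 = 1024 + 128 + 64 + 16 + 8 + 4 + 2 in binary powers of 2.
So 8^1246 ≡ 1096 · 1096 · 78 · 1096 · 78 · 355 · 64 ≡ 173 (mod 1247).
Since 173 ≠ 1, base 8 is a Fermat witness: 1247 is composite.

173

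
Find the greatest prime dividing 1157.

1157 = 13 · 89
89 is prime.
So 1157 = 13 · 89; the largest prime factor is 89.

89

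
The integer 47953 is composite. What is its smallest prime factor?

79

47953 is odd.
Digit sum 28, not divisible by 3.
Ends in 3: not divisible by 5.
7: 47953 = 7·6850 + 3
11: 47953 = 11·4359 + 4
13: 47953 = 13·3688 + 9
17: 47953 = 17·2820 + 13
19: 47953 = 19·2523 + 16
23: 47953 = 23·2084 + 21
29: 47953 = 29·1653 + 16
31: 47953 = 31·1546 + 27
37: 47953 = 37·1296 + 1
41: 47953 = 41·1169 + 24
43: 47953 = 43·1115 + 8
47: 47953 = 47·1020 + 13
53: 47953 = 53·904 + 41
59: 47953 = 59·812 + 45
61: 47953 = 61·786 + 7
67: 47953 = 67·715 + 48
71: 47953 = 71·675 + 28
73: 47953 = 73·656 + 65
79: 47953 = 79·607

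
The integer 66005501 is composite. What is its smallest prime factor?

66005501 is odd.
Digit sum 23, not divisible by 3.
Ends in 1: not divisible by 5.
7: 66005501 = 7·9429357 + 2
11: 66005501 = 11·6000500 + 1
13: 66005501 = 13·5077346 + 3
17: 66005501 = 17·3882676 + 9
19: 66005501 = 19·3473973 + 14
23: 66005501 = 23·2869804 + 9
29: 66005501 = 29·2276051 + 22
31: 66005501 = 31·2129209 + 22
37: 66005501 = 37·1783932 + 17
41: 66005501 = 41·1609890 + 11
43: 66005501 = 43·1535011 + 28
47: 66005501 = 47·1404372 + 17
53: 66005501 = 53·1245386 + 43
59: 66005501 = 59·1118737 + 18
61: 66005501 = 61·1082057 + 24
67: 66005501 = 67·985156 + 49
71: 66005501 = 71·929654 + 67
73: 66005501 = 73·904184 + 69
79: 66005501 = 79·835512 + 53
83: 66005501 = 83·795247

83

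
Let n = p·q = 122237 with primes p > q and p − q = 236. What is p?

Since p = q + 236, we have 122237 = q(q + 236), so q² + 236q − 122237 = 0.
Discriminant: 236² + 4·122237 = 55696 + 488948 = 544644; √544644 = 738.
q = (−236 + 738)/2 = 251, and p = q + 236 = 487.
Check: 251 · 487 = 122237.

487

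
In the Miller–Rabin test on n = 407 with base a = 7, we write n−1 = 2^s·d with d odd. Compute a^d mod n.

407 − 1 = 406 = 2^1 · 203, so d = 203.
7^1 ≡ 7 (mod 407)
7^2 ≡ 7^2 = 49 ≡ 49 (mod 407)
7^4 ≡ 49^2 = 2401 ≡ 366 (mod 407)
7^8 ≡ 366^2 = 133956 ≡ 53 (mod 407)
7^16 ≡ 53^2 = 2809 ≡ 367 (mod 407)
7^32 ≡ 367^2 = 134689 ≡ 379 (mod 407)
7^64 ≡ 379^2 = 143641 ≡ 377 (mod 407)
7^128 ≡ 377^2 = 142129 ≡ 86 (mod 407)
203 = 128 + 64 + 8 + 2 + 1 in binary powers of 2.
So 7^203 ≡ 86 · 377 · 53 · 49 · 7 ≡ 46 (mod 407).
Squaring chain: 46; never reaches −1, so base 7 is a Miller–Rabin witness that 407 is composite.

46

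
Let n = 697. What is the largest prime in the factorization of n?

41

697 = 17 · 41
41 is prime.
So 697 = 17 · 41; the largest prime factor is 41.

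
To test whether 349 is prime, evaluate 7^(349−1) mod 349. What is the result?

1

7^1 ≡ 7 (mod 349)
7^2 ≡ 7^2 = 49 ≡ 49 (mod 349)
7^4 ≡ 49^2 = 2401 ≡ 307 (mod 349)
7^8 ≡ 307^2 = 94249 ≡ 19 (mod 349)
7^16 ≡ 19^2 = 361 ≡ 12 (mod 349)
7^32 ≡ 12^2 = 144 ≡ 144 (mod 349)
7^64 ≡ 144^2 = 20736 ≡ 145 (mod 349)
7^128 ≡ 145^2 = 21025 ≡ 85 (mod 349)
7^256 ≡ 85^2 = 7225 ≡ 245 (mod 349)
348 = 256 + 64 + 16 + 8 + 4 in binary powers of 2.
So 7^348 ≡ 245 · 145 · 12 · 19 · 307 ≡ 1 (mod 349).
Since the result is 1, base 7 gives no evidence that 349 is composite.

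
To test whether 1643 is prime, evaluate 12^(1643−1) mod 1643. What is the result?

782

12^1 ≡ 12 (mod 1643)
12^2 ≡ 12^2 = 144 ≡ 144 (mod 1643)
12^4 ≡ 144^2 = 20736 ≡ 1020 (mod 1643)
12^8 ≡ 1020^2 = 1040400 ≡ 381 (mod 1643)
12^16 ≡ 381^2 = 145161 ≡ 577 (mod 1643)
12^32 ≡ 577^2 = 332929 ≡ 1043 (mod 1643)
12^64 ≡ 1043^2 = 1087849 ≡ 183 (mod 1643)
12^128 ≡ 183^2 = 33489 ≡ 629 (mod 1643)
12^256 ≡ 629^2 = 395641 ≡ 1321 (mod 1643)
12^512 ≡ 1321^2 = 1745041 ≡ 175 (mod 1643)
12^1024 ≡ 175^2 = 30625 ≡ 1051 (mod 1643)
1642 = 1024 + 512 + 64 + 32 + 8 + 2 in binary powers of 2.
So 12^1642 ≡ 1051 · 175 · 183 · 1043 · 381 · 144 ≡ 782 (mod 1643).
Since 782 ≠ 1, base 12 is a Fermat witness: 1643 is composite.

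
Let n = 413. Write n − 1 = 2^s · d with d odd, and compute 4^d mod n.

413 − 1 = 412 = 2^2 · 103, so d = 103.
4^1 ≡ 4 (mod 413)
4^2 ≡ 4^2 = 16 ≡ 16 (mod 413)
4^4 ≡ 16^2 = 256 ≡ 256 (mod 413)
4^8 ≡ 256^2 = 65536 ≡ 282 (mod 413)
4^16 ≡ 282^2 = 79524 ≡ 228 (mod 413)
4^32 ≡ 228^2 = 51984 ≡ 359 (mod 413)
4^64 ≡ 359^2 = 128881 ≡ 25 (mod 413)
103 = 64 + 32 + 4 + 2 + 1 in binary powers of 2.
So 4^103 ≡ 25 · 359 · 256 · 16 · 4 ≡ 228 (mod 413).
Squaring chain: 228 → 359; never reaches −1, so base 4 is a Miller–Rabin witness that 413 is composite.

228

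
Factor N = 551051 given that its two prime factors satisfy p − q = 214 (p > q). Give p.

Since p = q + 214, we have 551051 = q(q + 214), so q² + 214q − 551051 = 0.
Discriminant: 214² + 4·551051 = 45796 + 2204204 = 2250000; √2250000 = 1500.
q = (−214 + 1500)/2 = 643, and p = q + 214 = 857.
Check: 643 · 857 = 551051.

857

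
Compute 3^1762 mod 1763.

583

3^1 ≡ 3 (mod 1763)
3^2 ≡ 3^2 = 9 ≡ 9 (mod 1763)
3^4 ≡ 9^2 = 81 ≡ 81 (mod 1763)
3^8 ≡ 81^2 = 6561 ≡ 1272 (mod 1763)
3^16 ≡ 1272^2 = 1617984 ≡ 1313 (mod 1763)
3^32 ≡ 1313^2 = 1723969 ≡ 1518 (mod 1763)
3^64 ≡ 1518^2 = 2304324 ≡ 83 (mod 1763)
3^128 ≡ 83^2 = 6889 ≡ 1600 (mod 1763)
3^256 ≡ 1600^2 = 2560000 ≡ 124 (mod 1763)
3^512 ≡ 124^2 = 15376 ≡ 1272 (mod 1763)
3^1024 ≡ 1272^2 = 1617984 ≡ 1313 (mod 1763)
1762 = 1024 + 512 + 128 + 64 + 32 + 2 in binary powers of 2.
So 3^1762 ≡ 1313 · 1272 · 1600 · 83 · 1518 · 9 ≡ 583 (mod 1763).
Since 583 ≠ 1, base 3 is a Fermat witness: 1763 is composite.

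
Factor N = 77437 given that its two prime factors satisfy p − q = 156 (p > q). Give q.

Since p = q + 156, we have 77437 = q(q + 156), so q² + 156q − 77437 = 0.
Discriminant: 156² + 4·77437 = 24336 + 309748 = 334084; √334084 = 578.
q = (−156 + 578)/2 = 211, and p = q + 156 = 367.
Check: 211 · 367 = 77437.

211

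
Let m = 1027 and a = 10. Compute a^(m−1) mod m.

482

10^1 ≡ 10 (mod 1027)
10^2 ≡ 10^2 = 100 ≡ 100 (mod 1027)
10^4 ≡ 100^2 = 10000 ≡ 757 (mod 1027)
10^8 ≡ 757^2 = 573049 ≡ 1010 (mod 1027)
10^16 ≡ 1010^2 = 1020100 ≡ 289 (mod 1027)
10^32 ≡ 289^2 = 83521 ≡ 334 (mod 1027)
10^64 ≡ 334^2 = 111556 ≡ 640 (mod 1027)
10^128 ≡ 640^2 = 409600 ≡ 854 (mod 1027)
10^256 ≡ 854^2 = 729316 ≡ 146 (mod 1027)
10^512 ≡ 146^2 = 21316 ≡ 776 (mod 1027)
10^1024 ≡ 776^2 = 602176 ≡ 354 (mod 1027)
1026 = 1024 + 2 in binary powers of 2.
So 10^1026 ≡ 354 · 100 ≡ 482 (mod 1027).
Since 482 ≠ 1, base 10 is a Fermat witness: 1027 is composite.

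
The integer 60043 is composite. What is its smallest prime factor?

97

60043 is odd.
Digit sum 13, not divisible by 3.
Ends in 3: not divisible by 5.
7: 60043 = 7·8577 + 4
11: 60043 = 11·5458 + 5
13: 60043 = 13·4618 + 9
17: 60043 = 17·3531 + 16
19: 60043 = 19·3160 + 3
23: 60043 = 23·2610 + 13
29: 60043 = 29·2070 + 13
31: 60043 = 31·1936 + 27
37: 60043 = 37·1622 + 29
41: 60043 = 41·1464 + 19
43: 60043 = 43·1396 + 15
47: 60043 = 47·1277 + 24
53: 60043 = 53·1132 + 47
59: 60043 = 59·1017 + 40
61: 60043 = 61·984 + 19
67: 60043 = 67·896 + 11
71: 60043 = 71·845 + 48
73: 60043 = 73·822 + 37
79: 60043 = 79·760 + 3
83: 60043 = 83·723 + 34
89: 60043 = 89·674 + 57
97: 60043 = 97·619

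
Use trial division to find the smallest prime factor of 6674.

6674 is even: 2 divides it.

2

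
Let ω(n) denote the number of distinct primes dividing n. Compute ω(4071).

4071 = 3 · 1357
1357 = 23 · 59
4071 = 3 · 23 · 59, which has 3 distinct prime factors.

3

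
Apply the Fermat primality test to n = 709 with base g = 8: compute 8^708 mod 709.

1

8^1 ≡ 8 (mod 709)
8^2 ≡ 8^2 = 64 ≡ 64 (mod 709)
8^4 ≡ 64^2 = 4096 ≡ 551 (mod 709)
8^8 ≡ 551^2 = 303601 ≡ 149 (mod 709)
8^16 ≡ 149^2 = 22201 ≡ 222 (mod 709)
8^32 ≡ 222^2 = 49284 ≡ 363 (mod 709)
8^64 ≡ 363^2 = 131769 ≡ 604 (mod 709)
8^128 ≡ 604^2 = 364816 ≡ 390 (mod 709)
8^256 ≡ 390^2 = 152100 ≡ 374 (mod 709)
8^512 ≡ 374^2 = 139876 ≡ 203 (mod 709)
708 = 512 + 128 + 64 + 4 in binary powers of 2.
So 8^708 ≡ 203 · 390 · 604 · 551 ≡ 1 (mod 709).
Since the result is 1, base 8 gives no evidence that 709 is composite.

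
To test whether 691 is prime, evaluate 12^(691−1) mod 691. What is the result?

12^1 ≡ 12 (mod 691)
12^2 ≡ 12^2 = 144 ≡ 144 (mod 691)
12^4 ≡ 144^2 = 20736 ≡ 6 (mod 691)
12^8 ≡ 6^2 = 36 ≡ 36 (mod 691)
12^16 ≡ 36^2 = 1296 ≡ 605 (mod 691)
12^32 ≡ 605^2 = 366025 ≡ 486 (mod 691)
12^64 ≡ 486^2 = 236196 ≡ 565 (mod 691)
12^128 ≡ 565^2 = 319225 ≡ 674 (mod 691)
12^256 ≡ 674^2 = 454276 ≡ 289 (mod 691)
12^512 ≡ 289^2 = 83521 ≡ 601 (mod 691)
690 = 512 + 128 + 32 + 16 + 2 in binary powers of 2.
So 12^690 ≡ 601 · 674 · 486 · 605 · 144 ≡ 1 (mod 691).
Since the result is 1, base 12 gives no evidence that 691 is composite.

1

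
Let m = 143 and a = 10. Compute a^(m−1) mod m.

10^1 ≡ 10 (mod 143)
10^2 ≡ 10^2 = 100 ≡ 100 (mod 143)
10^4 ≡ 100^2 = 10000 ≡ 133 (mod 143)
10^8 ≡ 133^2 = 17689 ≡ 100 (mod 143)
10^16 ≡ 100^2 = 10000 ≡ 133 (mod 143)
10^32 ≡ 133^2 = 17689 ≡ 100 (mod 143)
10^64 ≡ 100^2 = 10000 ≡ 133 (mod 143)
10^128 ≡ 133^2 = 17689 ≡ 100 (mod 143)
142 = 128 + 8 + 4 + 2 in binary powers of 2.
So 10^142 ≡ 100 · 100 · 133 · 100 ≡ 133 (mod 143).
Since 133 ≠ 1, base 10 is a Fermat witness: 143 is composite.

133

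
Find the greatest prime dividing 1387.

73

1387 = 19 · 73
73 is prime.
So 1387 = 19 · 73; the largest prime factor is 73.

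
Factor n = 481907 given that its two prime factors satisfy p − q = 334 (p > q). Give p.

881

Since p = q + 334, we have 481907 = q(q + 334), so q² + 334q − 481907 = 0.
Discriminant: 334² + 4·481907 = 111556 + 1927628 = 2039184; √2039184 = 1428.
q = (−334 + 1428)/2 = 547, and p = q + 334 = 881.
Check: 547 · 881 = 481907.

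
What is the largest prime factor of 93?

93 = 3 · 31
31 is prime.
So 93 = 3 · 31; the largest prime factor is 31.

31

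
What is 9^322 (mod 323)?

9^1 ≡ 9 (mod 323)
9^2 ≡ 9^2 = 81 ≡ 81 (mod 323)
9^4 ≡ 81^2 = 6561 ≡ 101 (mod 323)
9^8 ≡ 101^2 = 10201 ≡ 188 (mod 323)
9^16 ≡ 188^2 = 35344 ≡ 137 (mod 323)
9^32 ≡ 137^2 = 18769 ≡ 35 (mod 323)
9^64 ≡ 35^2 = 1225 ≡ 256 (mod 323)
9^128 ≡ 256^2 = 65536 ≡ 290 (mod 323)
9^256 ≡ 290^2 = 84100 ≡ 120 (mod 323)
322 = 256 + 64 + 2 in binary powers of 2.
So 9^322 ≡ 120 · 256 · 81 ≡ 251 (mod 323).
Since 251 ≠ 1, base 9 is a Fermat witness: 323 is composite.

251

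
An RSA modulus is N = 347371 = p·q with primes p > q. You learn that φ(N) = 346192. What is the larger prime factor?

617

φ(n) = (p−1)(q−1) = n − (p+q) + 1, so p + q = 347371 − 346192 + 1 = 1180.
p and q are the roots of t² − 1180t + 347371 = 0.
Discriminant: 1180² − 4·347371 = 1392400 − 1389484 = 2916; √2916 = 54.
q = (1180 − 54)/2 = 563, p = (1180 + 54)/2 = 617.
Check: 563 · 617 = 347371.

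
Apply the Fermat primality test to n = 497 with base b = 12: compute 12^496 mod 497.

12^1 ≡ 12 (mod 497)
12^2 ≡ 12^2 = 144 ≡ 144 (mod 497)
12^4 ≡ 144^2 = 20736 ≡ 359 (mod 497)
12^8 ≡ 359^2 = 128881 ≡ 158 (mod 497)
12^16 ≡ 158^2 = 24964 ≡ 114 (mod 497)
12^32 ≡ 114^2 = 12996 ≡ 74 (mod 497)
12^64 ≡ 74^2 = 5476 ≡ 9 (mod 497)
12^128 ≡ 9^2 = 81 ≡ 81 (mod 497)
12^256 ≡ 81^2 = 6561 ≡ 100 (mod 497)
496 = 256 + 128 + 64 + 32 + 16 in binary powers of 2.
So 12^496 ≡ 100 · 81 · 9 · 74 · 114 ≡ 79 (mod 497).
Since 79 ≠ 1, base 12 is a Fermat witness: 497 is composite.

79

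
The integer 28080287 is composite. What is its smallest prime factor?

28080287 is odd.
Digit sum 35, not divisible by 3.
Ends in 7: not divisible by 5.
7: 28080287 = 7·4011469 + 4
11: 28080287 = 11·2552753 + 4
13: 28080287 = 13·2160022 + 1
17: 28080287 = 17·1651781 + 10
19: 28080287 = 19·1477909 + 16
23: 28080287 = 23·1220882 + 1
29: 28080287 = 29·968285 + 22
31: 28080287 = 31·905815 + 22
37: 28080287 = 37·758926 + 25
41: 28080287 = 41·684885 + 2
43: 28080287 = 43·653029 + 40
47: 28080287 = 47·597452 + 43
53: 28080287 = 53·529816 + 39
59: 28080287 = 59·475937 + 4
61: 28080287 = 61·460332 + 35
67: 28080287 = 67·419108 + 51
71: 28080287 = 71·395497

71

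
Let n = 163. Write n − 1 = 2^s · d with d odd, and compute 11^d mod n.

163 − 1 = 162 = 2^1 · 81, so d = 81.
11^1 ≡ 11 (mod 163)
11^2 ≡ 11^2 = 121 ≡ 121 (mod 163)
11^4 ≡ 121^2 = 14641 ≡ 134 (mod 163)
11^8 ≡ 134^2 = 17956 ≡ 26 (mod 163)
11^16 ≡ 26^2 = 676 ≡ 24 (mod 163)
11^32 ≡ 24^2 = 576 ≡ 87 (mod 163)
11^64 ≡ 87^2 = 7569 ≡ 71 (mod 163)
81 = 64 + 16 + 1 in binary powers of 2.
So 11^81 ≡ 71 · 24 · 11 ≡ 162 (mod 163).
Since 11^d ≡ 162 (mod 163), base 11 does not prove 163 composite.

162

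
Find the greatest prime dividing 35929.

35929 = 19 · 1891
1891 = 31 · 61
61 is prime.
So 35929 = 19 · 31 · 61; the largest prime factor is 61.

61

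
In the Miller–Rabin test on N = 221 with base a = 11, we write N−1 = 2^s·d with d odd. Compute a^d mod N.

54

221 − 1 = 220 = 2^2 · 55, so d = 55.
11^1 ≡ 11 (mod 221)
11^2 ≡ 11^2 = 121 ≡ 121 (mod 221)
11^4 ≡ 121^2 = 14641 ≡ 55 (mod 221)
11^8 ≡ 55^2 = 3025 ≡ 152 (mod 221)
11^16 ≡ 152^2 = 23104 ≡ 120 (mod 221)
11^32 ≡ 120^2 = 14400 ≡ 35 (mod 221)
55 = 32 + 16 + 4 + 2 + 1 in binary powers of 2.
So 11^55 ≡ 35 · 120 · 55 · 121 · 11 ≡ 54 (mod 221).
Squaring chain: 54 → 43; never reaches −1, so base 11 is a Miller–Rabin witness that 221 is composite.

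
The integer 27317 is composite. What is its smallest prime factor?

27317 is odd.
Digit sum 20, not divisible by 3.
Ends in 7: not divisible by 5.
7: 27317 = 7·3902 + 3
11: 27317 = 11·2483 + 4
13: 27317 = 13·2101 + 4
17: 27317 = 17·1606 + 15
19: 27317 = 19·1437 + 14
23: 27317 = 23·1187 + 16
29: 27317 = 29·941 + 28
31: 27317 = 31·881 + 6
37: 27317 = 37·738 + 11
41: 27317 = 41·666 + 11
43: 27317 = 43·635 + 12
47: 27317 = 47·581 + 10
53: 27317 = 53·515 + 22
59: 27317 = 59·463

59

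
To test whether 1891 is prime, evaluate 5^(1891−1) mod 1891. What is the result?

1

5^1 ≡ 5 (mod 1891)
5^2 ≡ 5^2 = 25 ≡ 25 (mod 1891)
5^4 ≡ 25^2 = 625 ≡ 625 (mod 1891)
5^8 ≡ 625^2 = 390625 ≡ 1079 (mod 1891)
5^16 ≡ 1079^2 = 1164241 ≡ 1276 (mod 1891)
5^32 ≡ 1276^2 = 1628176 ≡ 25 (mod 1891)
5^64 ≡ 25^2 = 625 ≡ 625 (mod 1891)
5^128 ≡ 625^2 = 390625 ≡ 1079 (mod 1891)
5^256 ≡ 1079^2 = 1164241 ≡ 1276 (mod 1891)
5^512 ≡ 1276^2 = 1628176 ≡ 25 (mod 1891)
5^1024 ≡ 25^2 = 625 ≡ 625 (mod 1891)
1890 = 1024 + 512 + 256 + 64 + 32 + 2 in binary powers of 2.
So 5^1890 ≡ 625 · 25 · 1276 · 625 · 25 · 25 ≡ 1 (mod 1891).
Since the result is 1, base 5 gives no evidence that 1891 is composite.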